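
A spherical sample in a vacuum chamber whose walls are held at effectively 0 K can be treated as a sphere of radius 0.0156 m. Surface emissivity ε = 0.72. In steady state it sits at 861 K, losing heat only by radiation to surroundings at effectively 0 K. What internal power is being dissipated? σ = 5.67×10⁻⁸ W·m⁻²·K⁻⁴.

P ≈ 68.6 W

Steady state: P = εσA T⁴.
A = 4πr² = 0.003058 m²; T⁴ = (861)⁴ = 5.496×10¹¹ K⁴.
P = 0.72 × 5.67×10⁻⁸ × 0.003058 × 5.496×10¹¹.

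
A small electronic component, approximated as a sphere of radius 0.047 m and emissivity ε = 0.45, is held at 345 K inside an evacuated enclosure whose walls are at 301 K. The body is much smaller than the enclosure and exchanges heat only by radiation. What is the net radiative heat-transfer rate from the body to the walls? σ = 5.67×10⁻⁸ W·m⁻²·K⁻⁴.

P_net ≈ 4.22 W

For a small grey body in a large enclosure: P_net = εσA(T_body⁴ − T_wall⁴).
A = 4πr² = 0.02776 m²; T_body⁴ − T_wall⁴ = 1.417×10¹⁰ − 8.209×10⁹ = 5.958×10⁹ K⁴.
|P_net| = 0.45·5.67×10⁻⁸·0.02776·5.958×10⁹.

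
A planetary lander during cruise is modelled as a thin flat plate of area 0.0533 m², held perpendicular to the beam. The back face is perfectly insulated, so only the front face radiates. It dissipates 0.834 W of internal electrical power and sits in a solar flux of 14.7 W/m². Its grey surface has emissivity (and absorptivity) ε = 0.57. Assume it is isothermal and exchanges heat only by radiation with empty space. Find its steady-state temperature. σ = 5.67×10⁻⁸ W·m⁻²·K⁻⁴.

At steady state, absorbed solar power + internal power = radiated power.
Absorbed: α·S·A_cross = 0.57·14.7·0.05330 = 0.4466 W (cross-section A).
Total input = 0.4466 + 0.834 = 1.281 W.
Radiated: εσ·A_surf·T⁴ with A_surf = A = 0.05330 m².
T⁴ = 1.281/(0.57·5.67×10⁻⁸·0.05330) = 7.434×10⁸ K⁴.

T ≈ 165 K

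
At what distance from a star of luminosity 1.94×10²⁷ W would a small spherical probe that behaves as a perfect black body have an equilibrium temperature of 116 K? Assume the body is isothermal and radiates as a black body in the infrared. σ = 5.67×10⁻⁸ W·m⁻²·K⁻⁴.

For an isothermal black-emitting sphere, (1−a)S·πr² = σ·4πr²·T⁴ ⇒ S = 4σT⁴/(1−a).
S = 4·5.67×10⁻⁸·(116)⁴/1.00 = 41.07 W/m².
Flux falls as S = L/(4πd²), so d = √(L/(4πS)) = √(1.94×10²⁷/(4π·41.07)).

d ≈ 1.94×10¹² m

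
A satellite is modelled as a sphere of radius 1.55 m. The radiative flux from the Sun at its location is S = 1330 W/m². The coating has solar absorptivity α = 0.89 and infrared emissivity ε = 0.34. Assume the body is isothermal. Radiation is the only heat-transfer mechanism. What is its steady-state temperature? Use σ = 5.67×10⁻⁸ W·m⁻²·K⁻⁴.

T ≈ 352 K

At equilibrium, absorbed power = emitted power.
Absorbing cross-section = πr² = 7.548 m²; emitting surface = 4πr² = 30.19 m² (ratio 4).
αS·A_cross = εσ·A_surf·T⁴  ⇒  T⁴ = αS/(ε·4σ).
T⁴ = 0.890·1330/(0.34·4·5.67×10⁻⁸) = 1.535×10¹⁰ K⁴.
T = (1.535×10¹⁰)^(1/4).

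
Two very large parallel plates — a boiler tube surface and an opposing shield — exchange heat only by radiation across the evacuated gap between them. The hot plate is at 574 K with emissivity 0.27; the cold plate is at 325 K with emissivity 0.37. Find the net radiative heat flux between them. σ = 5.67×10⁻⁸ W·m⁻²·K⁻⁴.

For two infinite grey parallel plates, q = σ(T₁⁴ − T₂⁴)/(1/ε₁ + 1/ε₂ − 1).
T₁⁴ − T₂⁴ = 1.086×10¹¹ − 1.116×10¹⁰ = 9.740×10¹⁰ K⁴.
1/ε₁ + 1/ε₂ − 1 = 3.704 + 2.703 − 1 = 5.406.
q = 5.67×10⁻⁸ × 9.740×10¹⁰ / 5.406.

q ≈ 1020 W/m²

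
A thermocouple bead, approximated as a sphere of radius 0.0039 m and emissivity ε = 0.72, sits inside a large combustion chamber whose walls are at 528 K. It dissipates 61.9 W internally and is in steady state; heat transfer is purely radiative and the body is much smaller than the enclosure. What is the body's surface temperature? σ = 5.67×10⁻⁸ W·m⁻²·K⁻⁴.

For a small grey body in a large enclosure, net radiated power = εσA(T⁴ − T_w⁴).
Steady state: P = εσA(T⁴ − T_w⁴) with A = 4πr² = 1.911×10⁻⁴ m².
T⁴ = P/(εσA) + T_w⁴ = 61.9/(0.72·5.67×10⁻⁸·1.911×10⁻⁴) + (528)⁴
    = 7.933×10¹² + 7.772×10¹⁰ = 8.011×10¹² K⁴.

T ≈ 1680 K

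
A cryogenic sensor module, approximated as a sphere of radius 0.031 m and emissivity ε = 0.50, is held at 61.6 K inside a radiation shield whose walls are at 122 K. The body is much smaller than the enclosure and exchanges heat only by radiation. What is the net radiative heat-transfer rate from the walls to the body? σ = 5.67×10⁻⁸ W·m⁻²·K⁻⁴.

P_net ≈ 0.0709 W

For a small grey body in a large enclosure: P_net = εσA(T_body⁴ − T_wall⁴).
A = 4πr² = 0.01208 m²; T_body⁴ − T_wall⁴ = 1.440×10⁷ − 2.215×10⁸ = -2.071×10⁸ K⁴.
|P_net| = 0.50·5.67×10⁻⁸·0.01208·2.071×10⁸.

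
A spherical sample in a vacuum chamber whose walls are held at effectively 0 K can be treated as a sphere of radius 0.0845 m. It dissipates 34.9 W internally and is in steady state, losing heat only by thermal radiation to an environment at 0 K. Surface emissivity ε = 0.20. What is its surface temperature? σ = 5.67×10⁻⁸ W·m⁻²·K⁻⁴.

Steady state: internal power = radiated power, P = εσA T⁴.
Radiating area A = 4πr² = 0.08973 m².
T⁴ = P/(εσA) = 34.9/(0.20·5.67×10⁻⁸·0.08973) = 3.430×10¹⁰ K⁴.
T = (3.430×10¹⁰)^(1/4).

T ≈ 430 K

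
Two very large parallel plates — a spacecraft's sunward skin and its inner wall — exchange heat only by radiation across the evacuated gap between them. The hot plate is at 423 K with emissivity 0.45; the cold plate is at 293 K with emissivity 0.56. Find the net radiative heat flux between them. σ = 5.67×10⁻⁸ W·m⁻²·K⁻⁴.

q ≈ 465 W/m²

For two infinite grey parallel plates, q = σ(T₁⁴ − T₂⁴)/(1/ε₁ + 1/ε₂ − 1).
T₁⁴ − T₂⁴ = 3.202×10¹⁰ − 7.370×10⁹ = 2.465×10¹⁰ K⁴.
1/ε₁ + 1/ε₂ − 1 = 2.222 + 1.786 − 1 = 3.008.
q = 5.67×10⁻⁸ × 2.465×10¹⁰ / 3.008.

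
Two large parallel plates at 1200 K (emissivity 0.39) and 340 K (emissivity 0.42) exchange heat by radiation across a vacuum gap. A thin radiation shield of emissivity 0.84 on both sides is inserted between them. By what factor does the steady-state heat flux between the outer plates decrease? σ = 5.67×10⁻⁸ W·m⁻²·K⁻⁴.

factor ≈ 1.35

Without shield: q₀ = σΔ(T⁴)/(1/ε₁+1/ε₂−1) with denominator 3.945.
With shield the two gaps are in series; the resistances add: (1/ε₁+1/ε_s−1)+(1/ε_s+1/ε₂−1) = 2.755+2.571 = 5.326.
Heat-flux ratio q₀/q = 5.326/3.945.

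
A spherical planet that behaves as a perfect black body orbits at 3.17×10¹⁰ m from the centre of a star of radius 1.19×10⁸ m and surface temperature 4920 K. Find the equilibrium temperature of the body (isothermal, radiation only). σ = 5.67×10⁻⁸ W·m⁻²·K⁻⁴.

T ≈ 213 K

The star's surface emits σT_*⁴; at distance d the flux is S = σT_*⁴(R_*/d)².
S = 5.67×10⁻⁸·(4920)⁴·(1.19×10⁸/3.17×10¹⁰)² = 468.2 W/m².
For an isothermal sphere T⁴ = (1−a)S/(4σ) = 2.064×10⁹ K⁴.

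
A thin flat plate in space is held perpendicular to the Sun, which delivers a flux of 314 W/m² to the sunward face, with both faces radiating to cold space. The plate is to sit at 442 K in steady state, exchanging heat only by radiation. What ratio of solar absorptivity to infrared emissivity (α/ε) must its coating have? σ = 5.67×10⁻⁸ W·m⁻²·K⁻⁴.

Balance: αS·A = εσ·2A·T⁴ ⇒ α/ε = 2σT⁴/S.
α/ε = 2·5.67×10⁻⁸·(442)⁴/314 = 2·5.67×10⁻⁸·3.817×10¹⁰/314.

α/ε ≈ 13.8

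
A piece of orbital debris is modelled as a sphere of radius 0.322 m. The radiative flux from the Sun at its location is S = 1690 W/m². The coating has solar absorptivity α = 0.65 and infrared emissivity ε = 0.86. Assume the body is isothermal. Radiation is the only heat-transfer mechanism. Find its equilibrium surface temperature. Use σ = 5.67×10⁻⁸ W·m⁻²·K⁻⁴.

T ≈ 274 K

At equilibrium, absorbed power = emitted power.
Absorbing cross-section = πr² = 0.3257 m²; emitting surface = 4πr² = 1.303 m² (ratio 4).
αS·A_cross = εσ·A_surf·T⁴  ⇒  T⁴ = αS/(ε·4σ).
T⁴ = 0.650·1690/(0.86·4·5.67×10⁻⁸) = 5.632×10⁹ K⁴.
T = (5.632×10⁹)^(1/4).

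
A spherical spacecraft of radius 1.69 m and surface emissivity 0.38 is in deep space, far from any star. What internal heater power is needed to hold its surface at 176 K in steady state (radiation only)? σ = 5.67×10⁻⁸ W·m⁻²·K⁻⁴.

P = εσ·4πr²·T⁴.
4πr² = 35.89 m²; T⁴ = 9.595×10⁸ K⁴.
P = 0.38·5.67×10⁻⁸·35.89·9.595×10⁸.

P ≈ 742 W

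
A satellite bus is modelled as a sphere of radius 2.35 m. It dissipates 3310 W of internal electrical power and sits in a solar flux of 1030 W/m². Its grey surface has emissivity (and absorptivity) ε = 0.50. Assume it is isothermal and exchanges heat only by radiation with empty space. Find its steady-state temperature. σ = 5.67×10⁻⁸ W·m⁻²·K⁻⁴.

T ≈ 281 K

At steady state, absorbed solar power + internal power = radiated power.
Absorbed: α·S·A_cross = 0.50·1030·17.35 = 8935 W (cross-section πr²).
Total input = 8935 + 3310 = 12240 W.
Radiated: εσ·A_surf·T⁴ with A_surf = 4πr² = 69.40 m².
T⁴ = 12240/(0.50·5.67×10⁻⁸·69.40) = 6.224×10⁹ K⁴.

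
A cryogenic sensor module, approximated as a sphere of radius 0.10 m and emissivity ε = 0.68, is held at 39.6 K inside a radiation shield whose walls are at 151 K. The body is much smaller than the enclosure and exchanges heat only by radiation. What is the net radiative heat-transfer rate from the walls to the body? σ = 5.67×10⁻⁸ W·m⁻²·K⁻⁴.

P_net ≈ 2.51 W

For a small grey body in a large enclosure: P_net = εσA(T_body⁴ − T_wall⁴).
A = 4πr² = 0.1257 m²; T_body⁴ − T_wall⁴ = 2.459×10⁶ − 5.199×10⁸ = -5.174×10⁸ K⁴.
|P_net| = 0.68·5.67×10⁻⁸·0.1257·5.174×10⁸.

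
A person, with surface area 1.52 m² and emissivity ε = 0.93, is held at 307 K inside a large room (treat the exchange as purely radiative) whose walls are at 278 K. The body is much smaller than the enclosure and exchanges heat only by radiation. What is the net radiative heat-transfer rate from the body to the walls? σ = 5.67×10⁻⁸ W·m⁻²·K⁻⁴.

P_net ≈ 233 W

For a small grey body in a large enclosure: P_net = εσA(T_body⁴ − T_wall⁴).
A = 1.52 m²; T_body⁴ − T_wall⁴ = 8.883×10⁹ − 5.973×10⁹ = 2.910×10⁹ K⁴.
|P_net| = 0.93·5.67×10⁻⁸·1.520·2.910×10⁹.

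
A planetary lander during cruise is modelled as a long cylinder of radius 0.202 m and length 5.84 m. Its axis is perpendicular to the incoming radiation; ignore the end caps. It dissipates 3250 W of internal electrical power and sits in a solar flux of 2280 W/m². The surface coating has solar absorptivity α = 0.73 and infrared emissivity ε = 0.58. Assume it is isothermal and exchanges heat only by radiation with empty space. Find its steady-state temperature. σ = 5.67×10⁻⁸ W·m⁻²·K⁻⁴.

T ≈ 414 K

At steady state, absorbed solar power + internal power = radiated power.
Absorbed: α·S·A_cross = 0.73·2280·2.359 = 3927 W (cross-section 2rL).
Total input = 3927 + 3250 = 7177 W.
Radiated: εσ·A_surf·T⁴ with A_surf = 2πrL = 7.412 m².
T⁴ = 7177/(0.58·5.67×10⁻⁸·7.412) = 2.944×10¹⁰ K⁴.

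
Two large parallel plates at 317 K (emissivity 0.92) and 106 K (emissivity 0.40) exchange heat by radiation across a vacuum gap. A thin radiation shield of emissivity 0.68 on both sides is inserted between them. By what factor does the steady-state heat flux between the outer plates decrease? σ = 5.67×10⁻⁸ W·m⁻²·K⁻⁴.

Without shield: q₀ = σΔ(T⁴)/(1/ε₁+1/ε₂−1) with denominator 2.587.
With shield the two gaps are in series; the resistances add: (1/ε₁+1/ε_s−1)+(1/ε_s+1/ε₂−1) = 1.558+2.971 = 4.528.
Heat-flux ratio q₀/q = 4.528/2.587.

factor ≈ 1.75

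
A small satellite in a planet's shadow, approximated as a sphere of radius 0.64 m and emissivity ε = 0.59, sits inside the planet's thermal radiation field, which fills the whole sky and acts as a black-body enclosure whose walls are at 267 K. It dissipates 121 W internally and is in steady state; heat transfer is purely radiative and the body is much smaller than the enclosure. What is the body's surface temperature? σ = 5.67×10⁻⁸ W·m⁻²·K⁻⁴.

For a small grey body in a large enclosure, net radiated power = εσA(T⁴ − T_w⁴).
Steady state: P = εσA(T⁴ − T_w⁴) with A = 4πr² = 5.147 m².
T⁴ = P/(εσA) + T_w⁴ = 121/(0.59·5.67×10⁻⁸·5.147) + (267)⁴
    = 7.027×10⁸ + 5.082×10⁹ = 5.785×10⁹ K⁴.

T ≈ 276 K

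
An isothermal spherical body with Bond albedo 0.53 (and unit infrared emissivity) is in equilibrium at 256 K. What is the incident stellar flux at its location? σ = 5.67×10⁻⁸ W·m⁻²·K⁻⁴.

S ≈ 2070 W/m²

(1−a)S·πr² = σ·4πr²·T⁴ ⇒ S = 4σT⁴/(1−a).
S = 4·5.67×10⁻⁸·4.295×10⁹/0.470.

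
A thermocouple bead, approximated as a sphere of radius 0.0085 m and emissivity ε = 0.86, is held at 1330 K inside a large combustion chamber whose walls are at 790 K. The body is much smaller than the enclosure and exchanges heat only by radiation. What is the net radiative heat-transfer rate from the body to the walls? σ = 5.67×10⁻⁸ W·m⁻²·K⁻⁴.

P_net ≈ 121 W

For a small grey body in a large enclosure: P_net = εσA(T_body⁴ − T_wall⁴).
A = 4πr² = 9.079×10⁻⁴ m²; T_body⁴ − T_wall⁴ = 3.129×10¹² − 3.895×10¹¹ = 2.740×10¹² K⁴.
|P_net| = 0.86·5.67×10⁻⁸·9.079×10⁻⁴·2.740×10¹².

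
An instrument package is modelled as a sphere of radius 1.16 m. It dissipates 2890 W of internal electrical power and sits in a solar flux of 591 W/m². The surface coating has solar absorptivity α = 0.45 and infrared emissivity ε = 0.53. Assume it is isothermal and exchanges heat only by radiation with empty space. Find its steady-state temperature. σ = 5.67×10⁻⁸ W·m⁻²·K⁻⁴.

T ≈ 298 K

At steady state, absorbed solar power + internal power = radiated power.
Absorbed: α·S·A_cross = 0.45·591·4.227 = 1124 W (cross-section πr²).
Total input = 1124 + 2890 = 4014 W.
Radiated: εσ·A_surf·T⁴ with A_surf = 4πr² = 16.91 m².
T⁴ = 4014/(0.53·5.67×10⁻⁸·16.91) = 7.900×10⁹ K⁴.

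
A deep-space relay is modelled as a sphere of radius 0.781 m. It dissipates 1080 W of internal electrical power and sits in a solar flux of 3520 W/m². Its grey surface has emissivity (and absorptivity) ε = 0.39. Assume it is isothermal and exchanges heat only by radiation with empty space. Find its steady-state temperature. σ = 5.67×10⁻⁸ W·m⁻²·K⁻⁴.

At steady state, absorbed solar power + internal power = radiated power.
Absorbed: α·S·A_cross = 0.39·3520·1.916 = 2631 W (cross-section πr²).
Total input = 2631 + 1080 = 3711 W.
Radiated: εσ·A_surf·T⁴ with A_surf = 4πr² = 7.665 m².
T⁴ = 3711/(0.39·5.67×10⁻⁸·7.665) = 2.189×10¹⁰ K⁴.

T ≈ 385 K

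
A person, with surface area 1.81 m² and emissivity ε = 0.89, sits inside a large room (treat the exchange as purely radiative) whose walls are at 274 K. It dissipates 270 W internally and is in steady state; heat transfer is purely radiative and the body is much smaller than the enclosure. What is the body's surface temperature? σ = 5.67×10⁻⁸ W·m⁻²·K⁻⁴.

For a small grey body in a large enclosure, net radiated power = εσA(T⁴ − T_w⁴).
Steady state: P = εσA(T⁴ − T_w⁴) with A = 1.81 m².
T⁴ = P/(εσA) + T_w⁴ = 270/(0.89·5.67×10⁻⁸·1.810) + (274)⁴
    = 2.956×10⁹ + 5.636×10⁹ = 8.592×10⁹ K⁴.

T ≈ 304 K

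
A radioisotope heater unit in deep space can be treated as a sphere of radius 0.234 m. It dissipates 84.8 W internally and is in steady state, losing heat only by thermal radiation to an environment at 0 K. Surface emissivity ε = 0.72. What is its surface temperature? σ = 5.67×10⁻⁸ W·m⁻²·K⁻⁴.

T ≈ 234 K

Steady state: internal power = radiated power, P = εσA T⁴.
Radiating area A = 4πr² = 0.6881 m².
T⁴ = P/(εσA) = 84.8/(0.72·5.67×10⁻⁸·0.6881) = 3.019×10⁹ K⁴.
T = (3.019×10⁹)^(1/4).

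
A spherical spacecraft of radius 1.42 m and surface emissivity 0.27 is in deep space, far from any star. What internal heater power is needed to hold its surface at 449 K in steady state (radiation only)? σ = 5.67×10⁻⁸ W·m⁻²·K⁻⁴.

P = εσ·4πr²·T⁴.
4πr² = 25.34 m²; T⁴ = 4.064×10¹⁰ K⁴.
P = 0.27·5.67×10⁻⁸·25.34·4.064×10¹⁰.

P ≈ 15800 W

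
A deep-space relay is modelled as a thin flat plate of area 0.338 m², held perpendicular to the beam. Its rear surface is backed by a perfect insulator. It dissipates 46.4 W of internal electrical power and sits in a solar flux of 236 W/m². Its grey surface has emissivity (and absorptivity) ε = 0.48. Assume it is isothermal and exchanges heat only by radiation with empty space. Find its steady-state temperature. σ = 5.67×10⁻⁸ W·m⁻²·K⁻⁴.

T ≈ 310 K

At steady state, absorbed solar power + internal power = radiated power.
Absorbed: α·S·A_cross = 0.48·236·0.3380 = 38.29 W (cross-section A).
Total input = 38.29 + 46.4 = 84.69 W.
Radiated: εσ·A_surf·T⁴ with A_surf = A = 0.3380 m².
T⁴ = 84.69/(0.48·5.67×10⁻⁸·0.3380) = 9.206×10⁹ K⁴.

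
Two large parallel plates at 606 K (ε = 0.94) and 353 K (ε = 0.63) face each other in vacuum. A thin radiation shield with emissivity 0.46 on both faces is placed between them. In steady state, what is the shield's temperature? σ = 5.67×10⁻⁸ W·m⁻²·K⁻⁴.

In steady state the net flux on the hot side equals that on the cold side.
σ(T₁⁴−T_s⁴)/D₁ = σ(T_s⁴−T₂⁴)/D₂, with D₁ = 1/ε₁+1/ε_s−1 = 2.238, D₂ = 1/ε_s+1/ε₂−1 = 2.761.
Solve for T_s⁴: T_s⁴ = (D₂·T₁⁴ + D₁·T₂⁴)/(D₁+D₂) = 8.144×10¹⁰ K⁴.

T_s ≈ 534 K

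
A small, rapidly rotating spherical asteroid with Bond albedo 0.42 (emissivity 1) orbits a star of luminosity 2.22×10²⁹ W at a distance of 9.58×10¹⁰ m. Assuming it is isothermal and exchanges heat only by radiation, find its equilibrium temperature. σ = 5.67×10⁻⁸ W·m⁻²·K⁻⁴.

T ≈ 1490 K

First find the stellar flux at distance d: S = L/(4πd²) = 2.22×10²⁹/(4π·(9.58×10¹⁰)²) = 1.925×10⁶ W/m².
For an isothermal sphere, absorbed (1−a)S·πr² = emitted σ·4πr²·T⁴, so T⁴ = (1−a)S/(4σ).
T⁴ = 0.580·1.925×10⁶/(4·5.67×10⁻⁸) = 4.923×10¹² K⁴.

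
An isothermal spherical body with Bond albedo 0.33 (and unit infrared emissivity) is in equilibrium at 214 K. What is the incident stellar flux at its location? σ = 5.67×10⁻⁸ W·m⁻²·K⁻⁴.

S ≈ 710 W/m²

(1−a)S·πr² = σ·4πr²·T⁴ ⇒ S = 4σT⁴/(1−a).
S = 4·5.67×10⁻⁸·2.097×10⁹/0.670.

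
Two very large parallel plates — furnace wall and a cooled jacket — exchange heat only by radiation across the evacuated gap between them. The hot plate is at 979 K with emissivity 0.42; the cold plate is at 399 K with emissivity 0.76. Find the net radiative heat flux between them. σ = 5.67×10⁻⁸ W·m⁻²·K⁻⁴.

For two infinite grey parallel plates, q = σ(T₁⁴ − T₂⁴)/(1/ε₁ + 1/ε₂ − 1).
T₁⁴ − T₂⁴ = 9.186×10¹¹ − 2.534×10¹⁰ = 8.933×10¹¹ K⁴.
1/ε₁ + 1/ε₂ − 1 = 2.381 + 1.316 − 1 = 2.697.
q = 5.67×10⁻⁸ × 8.933×10¹¹ / 2.697.

q ≈ 18800 W/m²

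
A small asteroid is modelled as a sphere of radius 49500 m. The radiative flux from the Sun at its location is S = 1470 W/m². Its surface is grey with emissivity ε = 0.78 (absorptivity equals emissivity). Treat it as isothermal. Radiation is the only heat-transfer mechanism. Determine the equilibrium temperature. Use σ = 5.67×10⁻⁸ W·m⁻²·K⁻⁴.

At equilibrium, absorbed power = emitted power.
Absorbing cross-section = πr² = 7.698×10⁹ m²; emitting surface = 4πr² = 3.079×10¹⁰ m² (ratio 4).
εS·A_cross = εσ·A_surf·T⁴  ⇒  T⁴ = S/(4σ)   (ε cancels).
T⁴ = 1470/(4·5.67×10⁻⁸) = 6.481×10⁹ K⁴.
T = (6.481×10⁹)^(1/4).

T ≈ 284 K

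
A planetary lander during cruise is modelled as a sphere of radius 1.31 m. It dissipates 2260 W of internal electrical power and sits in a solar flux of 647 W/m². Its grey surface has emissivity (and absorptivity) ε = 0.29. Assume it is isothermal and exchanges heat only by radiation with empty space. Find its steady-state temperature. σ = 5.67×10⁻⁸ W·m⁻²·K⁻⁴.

T ≈ 310 K

At steady state, absorbed solar power + internal power = radiated power.
Absorbed: α·S·A_cross = 0.29·647·5.391 = 1012 W (cross-section πr²).
Total input = 1012 + 2260 = 3272 W.
Radiated: εσ·A_surf·T⁴ with A_surf = 4πr² = 21.57 m².
T⁴ = 3272/(0.29·5.67×10⁻⁸·21.57) = 9.226×10⁹ K⁴.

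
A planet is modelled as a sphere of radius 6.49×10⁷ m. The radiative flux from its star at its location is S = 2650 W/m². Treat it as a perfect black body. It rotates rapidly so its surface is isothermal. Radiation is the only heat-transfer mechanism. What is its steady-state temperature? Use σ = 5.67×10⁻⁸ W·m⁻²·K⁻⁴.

T ≈ 329 K

At equilibrium, absorbed power = emitted power.
Absorbing cross-section = πr² = 1.323×10¹⁶ m²; emitting surface = 4πr² = 5.293×10¹⁶ m² (ratio 4).
S·A_cross = εσ·A_surf·T⁴  ⇒  T⁴ = S/(4σ).
T⁴ = 1.00·2650/(4·5.67×10⁻⁸) = 1.168×10¹⁰ K⁴.
T = (1.168×10¹⁰)^(1/4).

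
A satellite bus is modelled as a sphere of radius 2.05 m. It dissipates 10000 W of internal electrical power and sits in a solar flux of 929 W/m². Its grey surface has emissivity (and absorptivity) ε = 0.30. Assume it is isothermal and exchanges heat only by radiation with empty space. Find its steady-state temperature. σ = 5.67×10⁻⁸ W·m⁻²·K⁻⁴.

At steady state, absorbed solar power + internal power = radiated power.
Absorbed: α·S·A_cross = 0.30·929·13.20 = 3680 W (cross-section πr²).
Total input = 3680 + 10000 = 13680 W.
Radiated: εσ·A_surf·T⁴ with A_surf = 4πr² = 52.81 m².
T⁴ = 13680/(0.30·5.67×10⁻⁸·52.81) = 1.523×10¹⁰ K⁴.

T ≈ 351 K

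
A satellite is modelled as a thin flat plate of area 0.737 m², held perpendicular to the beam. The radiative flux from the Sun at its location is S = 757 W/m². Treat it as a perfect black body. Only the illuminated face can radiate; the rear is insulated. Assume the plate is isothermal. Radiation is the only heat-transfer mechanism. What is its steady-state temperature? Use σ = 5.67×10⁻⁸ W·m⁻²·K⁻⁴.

T ≈ 340 K

At equilibrium, absorbed power = emitted power.
Absorbing cross-section = A = 0.7370 m²; emitting surface = A = 0.7370 m² (ratio 1).
S·A_cross = εσ·A_surf·T⁴  ⇒  T⁴ = S/(1σ).
T⁴ = 1.00·757/(1·5.67×10⁻⁸) = 1.335×10¹⁰ K⁴.
T = (1.335×10¹⁰)^(1/4).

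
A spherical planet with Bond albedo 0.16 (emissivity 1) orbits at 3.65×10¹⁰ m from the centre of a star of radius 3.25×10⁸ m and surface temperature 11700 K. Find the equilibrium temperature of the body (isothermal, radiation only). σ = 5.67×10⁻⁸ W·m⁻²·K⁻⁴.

T ≈ 747 K

The star's surface emits σT_*⁴; at distance d the flux is S = σT_*⁴(R_*/d)².
S = 5.67×10⁻⁸·(11700)⁴·(3.25×10⁸/3.65×10¹⁰)² = 84240 W/m².
For an isothermal sphere T⁴ = (1−a)S/(4σ) = 3.120×10¹¹ K⁴.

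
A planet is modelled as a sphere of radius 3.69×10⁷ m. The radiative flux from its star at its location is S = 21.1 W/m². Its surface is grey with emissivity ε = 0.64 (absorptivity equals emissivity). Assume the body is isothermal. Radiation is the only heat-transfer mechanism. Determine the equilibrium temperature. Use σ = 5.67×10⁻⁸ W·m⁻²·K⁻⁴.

At equilibrium, absorbed power = emitted power.
Absorbing cross-section = πr² = 4.278×10¹⁵ m²; emitting surface = 4πr² = 1.711×10¹⁶ m² (ratio 4).
εS·A_cross = εσ·A_surf·T⁴  ⇒  T⁴ = S/(4σ)   (ε cancels).
T⁴ = 21.1/(4·5.67×10⁻⁸) = 9.303×10⁷ K⁴.
T = (9.303×10⁷)^(1/4).

T ≈ 98.2 K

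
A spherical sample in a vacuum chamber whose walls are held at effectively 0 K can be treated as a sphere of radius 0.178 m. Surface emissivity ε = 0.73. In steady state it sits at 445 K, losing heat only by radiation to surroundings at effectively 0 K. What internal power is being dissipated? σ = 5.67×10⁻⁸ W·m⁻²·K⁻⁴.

P ≈ 646 W

Steady state: P = εσA T⁴.
A = 4πr² = 0.3982 m²; T⁴ = (445)⁴ = 3.921×10¹⁰ K⁴.
P = 0.73 × 5.67×10⁻⁸ × 0.3982 × 3.921×10¹⁰.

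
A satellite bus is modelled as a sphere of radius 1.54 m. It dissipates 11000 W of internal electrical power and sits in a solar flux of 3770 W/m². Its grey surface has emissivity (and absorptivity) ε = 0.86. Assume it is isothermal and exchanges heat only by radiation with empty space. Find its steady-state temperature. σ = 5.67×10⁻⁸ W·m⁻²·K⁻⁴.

At steady state, absorbed solar power + internal power = radiated power.
Absorbed: α·S·A_cross = 0.86·3770·7.451 = 24160 W (cross-section πr²).
Total input = 24160 + 11000 = 35160 W.
Radiated: εσ·A_surf·T⁴ with A_surf = 4πr² = 29.80 m².
T⁴ = 35160/(0.86·5.67×10⁻⁸·29.80) = 2.419×10¹⁰ K⁴.

T ≈ 394 K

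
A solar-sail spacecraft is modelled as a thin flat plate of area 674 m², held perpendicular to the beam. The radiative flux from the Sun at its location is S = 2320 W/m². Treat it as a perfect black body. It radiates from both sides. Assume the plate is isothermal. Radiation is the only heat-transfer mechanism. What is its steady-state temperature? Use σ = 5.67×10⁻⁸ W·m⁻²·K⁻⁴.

At equilibrium, absorbed power = emitted power.
Absorbing cross-section = A = 674.0 m²; emitting surface = 2A = 1348 m² (ratio 2).
S·A_cross = εσ·A_surf·T⁴  ⇒  T⁴ = S/(2σ).
T⁴ = 1.00·2320/(2·5.67×10⁻⁸) = 2.046×10¹⁰ K⁴.
T = (2.046×10¹⁰)^(1/4).

T ≈ 378 K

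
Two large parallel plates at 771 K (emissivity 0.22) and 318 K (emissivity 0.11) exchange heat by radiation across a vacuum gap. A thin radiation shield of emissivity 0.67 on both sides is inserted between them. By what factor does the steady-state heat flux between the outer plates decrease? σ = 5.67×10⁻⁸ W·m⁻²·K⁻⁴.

factor ≈ 1.16

Without shield: q₀ = σΔ(T⁴)/(1/ε₁+1/ε₂−1) with denominator 12.64.
With shield the two gaps are in series; the resistances add: (1/ε₁+1/ε_s−1)+(1/ε_s+1/ε₂−1) = 5.038+9.583 = 14.62.
Heat-flux ratio q₀/q = 14.62/12.64.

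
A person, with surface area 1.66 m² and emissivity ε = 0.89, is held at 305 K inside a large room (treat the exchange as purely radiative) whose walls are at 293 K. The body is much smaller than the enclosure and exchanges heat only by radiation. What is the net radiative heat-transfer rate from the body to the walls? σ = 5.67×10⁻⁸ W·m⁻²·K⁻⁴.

P_net ≈ 108 W

For a small grey body in a large enclosure: P_net = εσA(T_body⁴ − T_wall⁴).
A = 1.66 m²; T_body⁴ − T_wall⁴ = 8.654×10⁹ − 7.370×10⁹ = 1.284×10⁹ K⁴.
|P_net| = 0.89·5.67×10⁻⁸·1.660·1.284×10⁹.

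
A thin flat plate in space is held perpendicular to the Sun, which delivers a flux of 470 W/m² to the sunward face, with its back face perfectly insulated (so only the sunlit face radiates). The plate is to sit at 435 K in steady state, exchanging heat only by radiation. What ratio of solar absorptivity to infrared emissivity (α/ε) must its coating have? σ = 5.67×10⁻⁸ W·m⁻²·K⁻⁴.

Balance: αS·A = εσ·1A·T⁴ ⇒ α/ε = σT⁴/S.
α/ε = 5.67×10⁻⁸·(435)⁴/470 = 5.67×10⁻⁸·3.581×10¹⁰/470.

α/ε ≈ 4.32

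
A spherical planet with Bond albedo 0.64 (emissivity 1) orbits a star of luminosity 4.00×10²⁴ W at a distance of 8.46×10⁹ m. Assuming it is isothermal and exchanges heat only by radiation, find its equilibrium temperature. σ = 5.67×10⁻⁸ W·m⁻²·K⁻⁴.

T ≈ 290 K

First find the stellar flux at distance d: S = L/(4πd²) = 4.00×10²⁴/(4π·(8.46×10⁹)²) = 4447 W/m².
For an isothermal sphere, absorbed (1−a)S·πr² = emitted σ·4πr²·T⁴, so T⁴ = (1−a)S/(4σ).
T⁴ = 0.360·4447/(4·5.67×10⁻⁸) = 7.059×10⁹ K⁴.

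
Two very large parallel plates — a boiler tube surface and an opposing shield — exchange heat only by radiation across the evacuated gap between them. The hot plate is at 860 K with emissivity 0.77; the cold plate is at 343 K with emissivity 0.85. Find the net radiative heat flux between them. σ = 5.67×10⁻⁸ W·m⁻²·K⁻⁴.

For two infinite grey parallel plates, q = σ(T₁⁴ − T₂⁴)/(1/ε₁ + 1/ε₂ − 1).
T₁⁴ − T₂⁴ = 5.470×10¹¹ − 1.384×10¹⁰ = 5.332×10¹¹ K⁴.
1/ε₁ + 1/ε₂ − 1 = 1.299 + 1.176 − 1 = 1.475.
q = 5.67×10⁻⁸ × 5.332×10¹¹ / 1.475.

q ≈ 20500 W/m²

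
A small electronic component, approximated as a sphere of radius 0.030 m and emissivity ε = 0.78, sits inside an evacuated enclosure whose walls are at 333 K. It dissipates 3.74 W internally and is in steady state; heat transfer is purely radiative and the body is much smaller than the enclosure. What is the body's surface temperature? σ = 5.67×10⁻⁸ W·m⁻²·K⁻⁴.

T ≈ 375 K

For a small grey body in a large enclosure, net radiated power = εσA(T⁴ − T_w⁴).
Steady state: P = εσA(T⁴ − T_w⁴) with A = 4πr² = 0.01131 m².
T⁴ = P/(εσA) + T_w⁴ = 3.74/(0.78·5.67×10⁻⁸·0.01131) + (333)⁴
    = 7.477×10⁹ + 1.230×10¹⁰ = 1.977×10¹⁰ K⁴.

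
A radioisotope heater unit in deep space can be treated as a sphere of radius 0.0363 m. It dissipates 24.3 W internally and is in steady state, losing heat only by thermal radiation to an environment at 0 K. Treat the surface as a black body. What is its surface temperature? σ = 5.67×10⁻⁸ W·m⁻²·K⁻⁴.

Steady state: internal power = radiated power, P = εσA T⁴.
Radiating area A = 4πr² = 0.01656 m².
T⁴ = P/(εσA) = 24.3/(1.0·5.67×10⁻⁸·0.01656) = 2.588×10¹⁰ K⁴.
T = (2.588×10¹⁰)^(1/4).

T ≈ 401 K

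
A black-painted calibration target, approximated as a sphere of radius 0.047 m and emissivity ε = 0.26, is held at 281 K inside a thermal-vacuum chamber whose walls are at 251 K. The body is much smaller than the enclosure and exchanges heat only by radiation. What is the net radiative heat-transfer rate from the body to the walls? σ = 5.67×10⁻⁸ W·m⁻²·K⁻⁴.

P_net ≈ 0.927 W

For a small grey body in a large enclosure: P_net = εσA(T_body⁴ − T_wall⁴).
A = 4πr² = 0.02776 m²; T_body⁴ − T_wall⁴ = 6.235×10⁹ − 3.969×10⁹ = 2.266×10⁹ K⁴.
|P_net| = 0.26·5.67×10⁻⁸·0.02776·2.266×10⁹.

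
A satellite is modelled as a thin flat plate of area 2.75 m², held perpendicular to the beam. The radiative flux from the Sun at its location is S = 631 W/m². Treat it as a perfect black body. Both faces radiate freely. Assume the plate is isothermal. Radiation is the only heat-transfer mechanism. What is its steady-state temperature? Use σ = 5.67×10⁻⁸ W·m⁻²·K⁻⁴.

At equilibrium, absorbed power = emitted power.
Absorbing cross-section = A = 2.750 m²; emitting surface = 2A = 5.500 m² (ratio 2).
S·A_cross = εσ·A_surf·T⁴  ⇒  T⁴ = S/(2σ).
T⁴ = 1.00·631/(2·5.67×10⁻⁸) = 5.564×10⁹ K⁴.
T = (5.564×10⁹)^(1/4).

T ≈ 273 K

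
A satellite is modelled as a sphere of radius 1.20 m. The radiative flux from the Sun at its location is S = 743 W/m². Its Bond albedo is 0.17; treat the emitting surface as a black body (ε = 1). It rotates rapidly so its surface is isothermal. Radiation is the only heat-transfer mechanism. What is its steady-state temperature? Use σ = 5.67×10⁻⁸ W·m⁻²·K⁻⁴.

At equilibrium, absorbed power = emitted power.
Absorbing cross-section = πr² = 4.524 m²; emitting surface = 4πr² = 18.10 m² (ratio 4).
(1−a)S·A_cross = εσ·A_surf·T⁴  ⇒  T⁴ = (1−a)S/(4σ).
T⁴ = 0.830·743/(4·5.67×10⁻⁸) = 2.719×10⁹ K⁴.
T = (2.719×10⁹)^(1/4).

T ≈ 228 K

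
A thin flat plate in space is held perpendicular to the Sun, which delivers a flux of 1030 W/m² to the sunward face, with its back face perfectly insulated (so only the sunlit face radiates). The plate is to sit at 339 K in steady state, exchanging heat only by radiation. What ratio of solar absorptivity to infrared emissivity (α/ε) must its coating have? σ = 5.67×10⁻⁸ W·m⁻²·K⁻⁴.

Balance: αS·A = εσ·1A·T⁴ ⇒ α/ε = σT⁴/S.
α/ε = 5.67×10⁻⁸·(339)⁴/1030 = 5.67×10⁻⁸·1.321×10¹⁰/1030.

α/ε ≈ 0.727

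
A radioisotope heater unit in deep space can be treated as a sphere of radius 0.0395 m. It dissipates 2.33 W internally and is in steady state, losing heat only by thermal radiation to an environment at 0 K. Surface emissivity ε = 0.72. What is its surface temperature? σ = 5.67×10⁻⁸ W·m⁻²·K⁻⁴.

Steady state: internal power = radiated power, P = εσA T⁴.
Radiating area A = 4πr² = 0.01961 m².
T⁴ = P/(εσA) = 2.33/(0.72·5.67×10⁻⁸·0.01961) = 2.911×10⁹ K⁴.
T = (2.911×10⁹)^(1/4).

T ≈ 232 K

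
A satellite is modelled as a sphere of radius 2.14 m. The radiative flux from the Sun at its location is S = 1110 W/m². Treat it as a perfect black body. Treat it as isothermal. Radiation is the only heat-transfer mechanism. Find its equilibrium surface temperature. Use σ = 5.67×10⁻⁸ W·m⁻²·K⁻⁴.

At equilibrium, absorbed power = emitted power.
Absorbing cross-section = πr² = 14.39 m²; emitting surface = 4πr² = 57.55 m² (ratio 4).
S·A_cross = εσ·A_surf·T⁴  ⇒  T⁴ = S/(4σ).
T⁴ = 1.00·1110/(4·5.67×10⁻⁸) = 4.894×10⁹ K⁴.
T = (4.894×10⁹)^(1/4).

T ≈ 264 K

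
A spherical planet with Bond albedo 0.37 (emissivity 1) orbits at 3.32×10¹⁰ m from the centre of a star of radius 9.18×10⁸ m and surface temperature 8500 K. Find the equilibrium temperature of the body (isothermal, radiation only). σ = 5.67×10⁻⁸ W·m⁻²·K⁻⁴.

The star's surface emits σT_*⁴; at distance d the flux is S = σT_*⁴(R_*/d)².
S = 5.67×10⁻⁸·(8500)⁴·(9.18×10⁸/3.32×10¹⁰)² = 2.263×10⁵ W/m².
For an isothermal sphere T⁴ = (1−a)S/(4σ) = 6.286×10¹¹ K⁴.

T ≈ 890 K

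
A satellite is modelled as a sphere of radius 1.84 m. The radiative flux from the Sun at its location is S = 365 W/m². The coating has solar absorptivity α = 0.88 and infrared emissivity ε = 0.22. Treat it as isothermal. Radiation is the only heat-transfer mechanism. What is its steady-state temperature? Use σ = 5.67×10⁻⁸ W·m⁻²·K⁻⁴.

T ≈ 283 K

At equilibrium, absorbed power = emitted power.
Absorbing cross-section = πr² = 10.64 m²; emitting surface = 4πr² = 42.54 m² (ratio 4).
αS·A_cross = εσ·A_surf·T⁴  ⇒  T⁴ = αS/(ε·4σ).
T⁴ = 0.880·365/(0.22·4·5.67×10⁻⁸) = 6.437×10⁹ K⁴.
T = (6.437×10⁹)^(1/4).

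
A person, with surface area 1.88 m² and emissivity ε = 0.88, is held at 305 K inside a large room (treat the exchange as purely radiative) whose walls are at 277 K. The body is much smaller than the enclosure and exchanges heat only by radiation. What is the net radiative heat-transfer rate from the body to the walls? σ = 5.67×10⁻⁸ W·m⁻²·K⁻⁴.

For a small grey body in a large enclosure: P_net = εσA(T_body⁴ − T_wall⁴).
A = 1.88 m²; T_body⁴ − T_wall⁴ = 8.654×10⁹ − 5.887×10⁹ = 2.766×10⁹ K⁴.
|P_net| = 0.88·5.67×10⁻⁸·1.880·2.766×10⁹.

P_net ≈ 259 W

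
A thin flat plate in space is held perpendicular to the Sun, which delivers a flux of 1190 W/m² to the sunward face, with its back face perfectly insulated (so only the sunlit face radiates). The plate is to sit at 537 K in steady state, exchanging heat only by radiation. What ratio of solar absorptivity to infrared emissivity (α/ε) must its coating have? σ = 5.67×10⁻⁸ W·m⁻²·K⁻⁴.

Balance: αS·A = εσ·1A·T⁴ ⇒ α/ε = σT⁴/S.
α/ε = 5.67×10⁻⁸·(537)⁴/1190 = 5.67×10⁻⁸·8.316×10¹⁰/1190.

α/ε ≈ 3.96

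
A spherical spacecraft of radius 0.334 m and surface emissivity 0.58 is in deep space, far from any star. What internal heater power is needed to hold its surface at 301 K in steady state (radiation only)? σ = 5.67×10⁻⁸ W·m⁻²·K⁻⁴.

P ≈ 378 W

P = εσ·4πr²·T⁴.
4πr² = 1.402 m²; T⁴ = 8.209×10⁹ K⁴.
P = 0.58·5.67×10⁻⁸·1.402·8.209×10⁹.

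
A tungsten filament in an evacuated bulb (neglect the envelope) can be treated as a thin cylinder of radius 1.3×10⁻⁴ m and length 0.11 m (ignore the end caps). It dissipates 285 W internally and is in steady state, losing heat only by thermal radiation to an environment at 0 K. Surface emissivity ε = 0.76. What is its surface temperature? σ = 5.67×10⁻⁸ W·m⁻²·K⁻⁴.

Steady state: internal power = radiated power, P = εσA T⁴.
Radiating area A = 2πrL = 8.985×10⁻⁵ m².
T⁴ = P/(εσA) = 285/(0.76·5.67×10⁻⁸·8.985×10⁻⁵) = 7.361×10¹³ K⁴.
T = (7.361×10¹³)^(1/4).

T ≈ 2930 K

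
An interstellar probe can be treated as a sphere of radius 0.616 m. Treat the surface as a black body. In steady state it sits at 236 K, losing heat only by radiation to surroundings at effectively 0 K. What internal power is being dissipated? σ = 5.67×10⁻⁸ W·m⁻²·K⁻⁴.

Steady state: P = εσA T⁴.
A = 4πr² = 4.768 m²; T⁴ = (236)⁴ = 3.102×10⁹ K⁴.
P = 1.0 × 5.67×10⁻⁸ × 4.768 × 3.102×10⁹.

P ≈ 839 W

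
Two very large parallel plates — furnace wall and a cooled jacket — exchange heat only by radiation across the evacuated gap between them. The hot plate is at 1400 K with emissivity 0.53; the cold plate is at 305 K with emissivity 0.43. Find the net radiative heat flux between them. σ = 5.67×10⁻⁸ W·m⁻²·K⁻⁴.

q ≈ 67700 W/m²

For two infinite grey parallel plates, q = σ(T₁⁴ − T₂⁴)/(1/ε₁ + 1/ε₂ − 1).
T₁⁴ − T₂⁴ = 3.842×10¹² − 8.654×10⁹ = 3.833×10¹² K⁴.
1/ε₁ + 1/ε₂ − 1 = 1.887 + 2.326 − 1 = 3.212.
q = 5.67×10⁻⁸ × 3.833×10¹² / 3.212.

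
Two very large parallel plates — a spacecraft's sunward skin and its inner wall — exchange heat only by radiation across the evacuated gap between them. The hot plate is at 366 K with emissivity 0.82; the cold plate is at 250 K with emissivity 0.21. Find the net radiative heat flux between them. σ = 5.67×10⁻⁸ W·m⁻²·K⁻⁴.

q ≈ 160 W/m²

For two infinite grey parallel plates, q = σ(T₁⁴ − T₂⁴)/(1/ε₁ + 1/ε₂ − 1).
T₁⁴ − T₂⁴ = 1.794×10¹⁰ − 3.906×10⁹ = 1.404×10¹⁰ K⁴.
1/ε₁ + 1/ε₂ − 1 = 1.220 + 4.762 − 1 = 4.981.
q = 5.67×10⁻⁸ × 1.404×10¹⁰ / 4.981.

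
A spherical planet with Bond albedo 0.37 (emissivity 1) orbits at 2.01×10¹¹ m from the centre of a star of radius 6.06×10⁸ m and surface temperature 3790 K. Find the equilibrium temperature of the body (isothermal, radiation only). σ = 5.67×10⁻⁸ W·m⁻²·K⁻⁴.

The star's surface emits σT_*⁴; at distance d the flux is S = σT_*⁴(R_*/d)².
S = 5.67×10⁻⁸·(3790)⁴·(6.06×10⁸/2.01×10¹¹)² = 106.3 W/m².
For an isothermal sphere T⁴ = (1−a)S/(4σ) = 2.954×10⁸ K⁴.

T ≈ 131 K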